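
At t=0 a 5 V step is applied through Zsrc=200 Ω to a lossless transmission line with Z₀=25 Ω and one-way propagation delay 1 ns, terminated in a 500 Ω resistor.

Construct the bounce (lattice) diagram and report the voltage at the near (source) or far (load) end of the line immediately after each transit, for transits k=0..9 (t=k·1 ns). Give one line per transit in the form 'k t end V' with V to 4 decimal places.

Γ_L=0.904762, Γ_S=0.777778; launch V₁=5·25/225=0.555556
k=0 src: V=0.5556
k=1 load: inc=0.555556, refl=0.555556·0.904762=0.5026; V=0.000000+0.555556+0.502646=1.0582
k=2 src: inc=0.502646, refl=0.502646·0.777778=0.3909; V=0.555556+0.502646+0.390947=1.4491
k=3 load: inc=0.390947, refl=0.390947·0.904762=0.3537; V=1.058201+0.390947+0.353714=1.8029
k=4 src: inc=0.353714, refl=0.353714·0.777778=0.2751; V=1.449148+0.353714+0.275111=2.0780
k=5 load: inc=0.275111, refl=0.275111·0.904762=0.2489; V=1.802861+0.275111+0.248910=2.3269
k=6 src: inc=0.248910, refl=0.248910·0.777778=0.1936; V=2.077972+0.248910+0.193596=2.5205
k=7 load: inc=0.193596, refl=0.193596·0.904762=0.1752; V=2.326881+0.193596+0.175159=2.6956
k=8 src: inc=0.175159, refl=0.175159·0.777778=0.1362; V=2.520477+0.175159+0.136234=2.8319
k=9 load: inc=0.136234, refl=0.136234·0.904762=0.1233; V=2.695636+0.136234+0.123260=2.9551

0 0 source 0.5556
1 1 load 1.0582
2 2 source 1.4491
3 3 load 1.8029
4 4 source 2.0780
5 5 load 2.3269
6 6 source 2.5205
7 7 load 2.6956
8 8 source 2.8319
9 9 load 2.9551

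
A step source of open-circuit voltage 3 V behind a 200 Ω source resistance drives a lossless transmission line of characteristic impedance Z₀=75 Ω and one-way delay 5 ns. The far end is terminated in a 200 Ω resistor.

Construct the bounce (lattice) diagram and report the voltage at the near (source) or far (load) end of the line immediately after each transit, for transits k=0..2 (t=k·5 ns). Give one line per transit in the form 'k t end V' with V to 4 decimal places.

0 0 source 0.8182
1 5 load 1.1901
2 10 source 1.3591

Γ_L=0.454545, Γ_S=0.454545; launch V₁=3·75/275=0.818182
k=0 src: V=0.8182
k=1 load: inc=0.818182, refl=0.818182·0.454545=0.3719; V=0.000000+0.818182+0.371901=1.1901
k=2 src: inc=0.371901, refl=0.371901·0.454545=0.1690; V=0.818182+0.371901+0.169046=1.3591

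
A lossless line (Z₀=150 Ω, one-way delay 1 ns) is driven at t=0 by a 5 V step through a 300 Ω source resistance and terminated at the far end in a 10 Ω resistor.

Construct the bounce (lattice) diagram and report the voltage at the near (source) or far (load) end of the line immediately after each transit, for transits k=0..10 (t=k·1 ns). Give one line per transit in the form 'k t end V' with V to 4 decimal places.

Γ_L=-0.875000, Γ_S=0.333333; launch V₁=5·150/450=1.666667
k=0 src: V=1.6667
k=1 load: inc=1.666667, refl=1.666667·-0.875000=-1.4583; V=0.000000+1.666667+-1.458333=0.2083
k=2 src: inc=-1.458333, refl=-1.458333·0.333333=-0.4861; V=1.666667+-1.458333+-0.486111=-0.2778
k=3 load: inc=-0.486111, refl=-0.486111·-0.875000=0.4253; V=0.208333+-0.486111+0.425347=0.1476
k=4 src: inc=0.425347, refl=0.425347·0.333333=0.1418; V=-0.277778+0.425347+0.141782=0.2894
k=5 load: inc=0.141782, refl=0.141782·-0.875000=-0.1241; V=0.147569+0.141782+-0.124060=0.1653
k=6 src: inc=-0.124060, refl=-0.124060·0.333333=-0.0414; V=0.289352+-0.124060+-0.041353=0.1239
k=7 load: inc=-0.041353, refl=-0.041353·-0.875000=0.0362; V=0.165292+-0.041353+0.036184=0.1601
k=8 src: inc=0.036184, refl=0.036184·0.333333=0.0121; V=0.123939+0.036184+0.012061=0.1722
k=9 load: inc=0.012061, refl=0.012061·-0.875000=-0.0106; V=0.160123+0.012061+-0.010554=0.1616
k=10 src: inc=-0.010554, refl=-0.010554·0.333333=-0.0035; V=0.172184+-0.010554+-0.003518=0.1581

0 0 source 1.6667
1 1 load 0.2083
2 2 source -0.2778
3 3 load 0.1476
4 4 source 0.2894
5 5 load 0.1653
6 6 source 0.1239
7 7 load 0.1601
8 8 source 0.1722
9 9 load 0.1616
10 10 source 0.1581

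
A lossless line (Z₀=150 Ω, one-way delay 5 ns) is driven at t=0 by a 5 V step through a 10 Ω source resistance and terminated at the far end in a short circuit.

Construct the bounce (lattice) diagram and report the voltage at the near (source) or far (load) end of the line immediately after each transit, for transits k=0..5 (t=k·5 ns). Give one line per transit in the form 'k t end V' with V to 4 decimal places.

0 0 source 4.6875
1 5 load 0.0000
2 10 source 4.1016
3 15 load 0.0000
4 20 source 3.5889
5 25 load 0.0000

Γ_L=-1.000000, Γ_S=-0.875000; launch V₁=5·150/160=4.687500
k=0 src: V=4.6875
k=1 load: inc=4.687500, refl=4.687500·-1.000000=-4.6875; V=0.000000+4.687500+-4.687500=0.0000
k=2 src: inc=-4.687500, refl=-4.687500·-0.875000=4.1016; V=4.687500+-4.687500+4.101562=4.1016
k=3 load: inc=4.101562, refl=4.101562·-1.000000=-4.1016; V=0.000000+4.101562+-4.101562=0.0000
k=4 src: inc=-4.101562, refl=-4.101562·-0.875000=3.5889; V=4.101562+-4.101562+3.588867=3.5889
k=5 load: inc=3.588867, refl=3.588867·-1.000000=-3.5889; V=0.000000+3.588867+-3.588867=0.0000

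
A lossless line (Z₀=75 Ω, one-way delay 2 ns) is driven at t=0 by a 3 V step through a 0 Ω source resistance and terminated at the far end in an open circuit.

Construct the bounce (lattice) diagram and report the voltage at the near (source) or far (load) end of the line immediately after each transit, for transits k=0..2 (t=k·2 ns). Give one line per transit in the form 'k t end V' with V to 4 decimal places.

0 0 source 3.0000
1 2 load 6.0000
2 4 source 3.0000

Γ_L=1.000000, Γ_S=-1.000000; launch V₁=3·75/75=3.000000
k=0 src: V=3.0000
k=1 load: inc=3.000000, refl=3.000000·1.000000=3.0000; V=0.000000+3.000000+3.000000=6.0000
k=2 src: inc=3.000000, refl=3.000000·-1.000000=-3.0000; V=3.000000+3.000000+-3.000000=3.0000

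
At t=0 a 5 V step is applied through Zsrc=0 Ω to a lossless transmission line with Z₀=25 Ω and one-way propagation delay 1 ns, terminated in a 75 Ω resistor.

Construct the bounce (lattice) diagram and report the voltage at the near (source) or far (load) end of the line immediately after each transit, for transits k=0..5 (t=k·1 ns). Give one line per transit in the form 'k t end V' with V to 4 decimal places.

0 0 source 5.0000
1 1 load 7.5000
2 2 source 5.0000
3 3 load 3.7500
4 4 source 5.0000
5 5 load 5.6250

Γ_L=0.500000, Γ_S=-1.000000; launch V₁=5·25/25=5.000000
k=0 src: V=5.0000
k=1 load: inc=5.000000, refl=5.000000·0.500000=2.5000; V=0.000000+5.000000+2.500000=7.5000
k=2 src: inc=2.500000, refl=2.500000·-1.000000=-2.5000; V=5.000000+2.500000+-2.500000=5.0000
k=3 load: inc=-2.500000, refl=-2.500000·0.500000=-1.2500; V=7.500000+-2.500000+-1.250000=3.7500
k=4 src: inc=-1.250000, refl=-1.250000·-1.000000=1.2500; V=5.000000+-1.250000+1.250000=5.0000
k=5 load: inc=1.250000, refl=1.250000·0.500000=0.6250; V=3.750000+1.250000+0.625000=5.6250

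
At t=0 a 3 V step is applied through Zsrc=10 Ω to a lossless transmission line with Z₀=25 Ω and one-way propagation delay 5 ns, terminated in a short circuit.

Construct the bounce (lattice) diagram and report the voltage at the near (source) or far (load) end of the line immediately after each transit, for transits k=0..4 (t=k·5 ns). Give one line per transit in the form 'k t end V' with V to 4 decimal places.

Γ_L=-1.000000, Γ_S=-0.428571; launch V₁=3·25/35=2.142857
k=0 src: V=2.1429
k=1 load: inc=2.142857, refl=2.142857·-1.000000=-2.1429; V=0.000000+2.142857+-2.142857=0.0000
k=2 src: inc=-2.142857, refl=-2.142857·-0.428571=0.9184; V=2.142857+-2.142857+0.918367=0.9184
k=3 load: inc=0.918367, refl=0.918367·-1.000000=-0.9184; V=0.000000+0.918367+-0.918367=0.0000
k=4 src: inc=-0.918367, refl=-0.918367·-0.428571=0.3936; V=0.918367+-0.918367+0.393586=0.3936

0 0 source 2.1429
1 5 load 0.0000
2 10 source 0.9184
3 15 load 0.0000
4 20 source 0.3936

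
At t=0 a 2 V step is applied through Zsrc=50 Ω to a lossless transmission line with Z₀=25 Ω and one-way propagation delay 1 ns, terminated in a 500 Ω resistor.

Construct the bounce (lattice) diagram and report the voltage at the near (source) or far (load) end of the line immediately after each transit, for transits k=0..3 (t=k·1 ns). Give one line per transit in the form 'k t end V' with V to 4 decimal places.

Γ_L=0.904762, Γ_S=0.333333; launch V₁=2·25/75=0.666667
k=0 src: V=0.6667
k=1 load: inc=0.666667, refl=0.666667·0.904762=0.6032; V=0.000000+0.666667+0.603175=1.2698
k=2 src: inc=0.603175, refl=0.603175·0.333333=0.2011; V=0.666667+0.603175+0.201058=1.4709
k=3 load: inc=0.201058, refl=0.201058·0.904762=0.1819; V=1.269841+0.201058+0.181910=1.6528

0 0 source 0.6667
1 1 load 1.2698
2 2 source 1.4709
3 3 load 1.6528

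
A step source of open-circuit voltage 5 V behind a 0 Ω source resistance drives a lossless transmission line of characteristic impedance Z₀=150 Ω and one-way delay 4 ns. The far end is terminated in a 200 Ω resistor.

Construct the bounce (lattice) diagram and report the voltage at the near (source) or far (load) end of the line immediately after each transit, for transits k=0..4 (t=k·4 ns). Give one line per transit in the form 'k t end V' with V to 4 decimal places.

Γ_L=0.142857, Γ_S=-1.000000; launch V₁=5·150/150=5.000000
k=0 src: V=5.0000
k=1 load: inc=5.000000, refl=5.000000·0.142857=0.7143; V=0.000000+5.000000+0.714286=5.7143
k=2 src: inc=0.714286, refl=0.714286·-1.000000=-0.7143; V=5.000000+0.714286+-0.714286=5.0000
k=3 load: inc=-0.714286, refl=-0.714286·0.142857=-0.1020; V=5.714286+-0.714286+-0.102041=4.8980
k=4 src: inc=-0.102041, refl=-0.102041·-1.000000=0.1020; V=5.000000+-0.102041+0.102041=5.0000

0 0 source 5.0000
1 4 load 5.7143
2 8 source 5.0000
3 12 load 4.8980
4 16 source 5.0000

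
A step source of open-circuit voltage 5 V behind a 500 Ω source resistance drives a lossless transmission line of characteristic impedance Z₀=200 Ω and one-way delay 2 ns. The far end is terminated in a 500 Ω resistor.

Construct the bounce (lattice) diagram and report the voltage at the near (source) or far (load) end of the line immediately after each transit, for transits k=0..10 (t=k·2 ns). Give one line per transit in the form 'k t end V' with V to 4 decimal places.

0 0 source 1.4286
1 2 load 2.0408
2 4 source 2.3032
3 6 load 2.4157
4 8 source 2.4639
5 10 load 2.4845
6 12 source 2.4934
7 14 load 2.4972
8 16 source 2.4988
9 18 load 2.4995
10 20 source 2.4998

Γ_L=0.428571, Γ_S=0.428571; launch V₁=5·200/700=1.428571
k=0 src: V=1.4286
k=1 load: inc=1.428571, refl=1.428571·0.428571=0.6122; V=0.000000+1.428571+0.612245=2.0408
k=2 src: inc=0.612245, refl=0.612245·0.428571=0.2624; V=1.428571+0.612245+0.262391=2.3032
k=3 load: inc=0.262391, refl=0.262391·0.428571=0.1125; V=2.040816+0.262391+0.112453=2.4157
k=4 src: inc=0.112453, refl=0.112453·0.428571=0.0482; V=2.303207+0.112453+0.048194=2.4639
k=5 load: inc=0.048194, refl=0.048194·0.428571=0.0207; V=2.415660+0.048194+0.020655=2.4845
k=6 src: inc=0.020655, refl=0.020655·0.428571=0.0089; V=2.463854+0.020655+0.008852=2.4934
k=7 load: inc=0.008852, refl=0.008852·0.428571=0.0038; V=2.484509+0.008852+0.003794=2.4972
k=8 src: inc=0.003794, refl=0.003794·0.428571=0.0016; V=2.493361+0.003794+0.001626=2.4988
k=9 load: inc=0.001626, refl=0.001626·0.428571=0.0007; V=2.497155+0.001626+0.000697=2.4995
k=10 src: inc=0.000697, refl=0.000697·0.428571=0.0003; V=2.498781+0.000697+0.000299=2.4998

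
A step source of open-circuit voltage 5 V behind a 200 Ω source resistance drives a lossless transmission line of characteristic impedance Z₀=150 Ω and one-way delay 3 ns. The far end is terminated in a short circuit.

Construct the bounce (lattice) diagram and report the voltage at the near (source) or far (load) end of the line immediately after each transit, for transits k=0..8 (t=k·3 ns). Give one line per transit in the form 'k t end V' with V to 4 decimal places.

Γ_L=-1.000000, Γ_S=0.142857; launch V₁=5·150/350=2.142857
k=0 src: V=2.1429
k=1 load: inc=2.142857, refl=2.142857·-1.000000=-2.1429; V=0.000000+2.142857+-2.142857=0.0000
k=2 src: inc=-2.142857, refl=-2.142857·0.142857=-0.3061; V=2.142857+-2.142857+-0.306122=-0.3061
k=3 load: inc=-0.306122, refl=-0.306122·-1.000000=0.3061; V=0.000000+-0.306122+0.306122=0.0000
k=4 src: inc=0.306122, refl=0.306122·0.142857=0.0437; V=-0.306122+0.306122+0.043732=0.0437
k=5 load: inc=0.043732, refl=0.043732·-1.000000=-0.0437; V=0.000000+0.043732+-0.043732=0.0000
k=6 src: inc=-0.043732, refl=-0.043732·0.142857=-0.0062; V=0.043732+-0.043732+-0.006247=-0.0062
k=7 load: inc=-0.006247, refl=-0.006247·-1.000000=0.0062; V=0.000000+-0.006247+0.006247=0.0000
k=8 src: inc=0.006247, refl=0.006247·0.142857=0.0009; V=-0.006247+0.006247+0.000892=0.0009

0 0 source 2.1429
1 3 load 0.0000
2 6 source -0.3061
3 9 load 0.0000
4 12 source 0.0437
5 15 load 0.0000
6 18 source -0.0062
7 21 load 0.0000
8 24 source 0.0009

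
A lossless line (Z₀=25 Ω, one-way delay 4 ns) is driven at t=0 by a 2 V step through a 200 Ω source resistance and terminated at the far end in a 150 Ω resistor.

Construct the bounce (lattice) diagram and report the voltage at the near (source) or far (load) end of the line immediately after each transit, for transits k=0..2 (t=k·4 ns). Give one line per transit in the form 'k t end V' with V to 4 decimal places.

Γ_L=0.714286, Γ_S=0.777778; launch V₁=2·25/225=0.222222
k=0 src: V=0.2222
k=1 load: inc=0.222222, refl=0.222222·0.714286=0.1587; V=0.000000+0.222222+0.158730=0.3810
k=2 src: inc=0.158730, refl=0.158730·0.777778=0.1235; V=0.222222+0.158730+0.123457=0.5044

0 0 source 0.2222
1 4 load 0.3810
2 8 source 0.5044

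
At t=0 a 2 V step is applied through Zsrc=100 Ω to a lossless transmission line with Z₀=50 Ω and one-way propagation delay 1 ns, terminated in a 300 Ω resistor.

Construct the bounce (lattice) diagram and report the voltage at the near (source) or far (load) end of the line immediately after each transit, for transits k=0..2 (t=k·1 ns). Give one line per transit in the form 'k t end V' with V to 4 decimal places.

Γ_L=0.714286, Γ_S=0.333333; launch V₁=2·50/150=0.666667
k=0 src: V=0.6667
k=1 load: inc=0.666667, refl=0.666667·0.714286=0.4762; V=0.000000+0.666667+0.476190=1.1429
k=2 src: inc=0.476190, refl=0.476190·0.333333=0.1587; V=0.666667+0.476190+0.158730=1.3016

0 0 source 0.6667
1 1 load 1.1429
2 2 source 1.3016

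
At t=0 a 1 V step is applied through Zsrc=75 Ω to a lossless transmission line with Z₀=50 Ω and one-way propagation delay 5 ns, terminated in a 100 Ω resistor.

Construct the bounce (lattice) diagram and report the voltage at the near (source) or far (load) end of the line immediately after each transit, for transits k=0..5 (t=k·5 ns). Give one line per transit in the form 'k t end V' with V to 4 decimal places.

Γ_L=0.333333, Γ_S=0.200000; launch V₁=1·50/125=0.400000
k=0 src: V=0.4000
k=1 load: inc=0.400000, refl=0.400000·0.333333=0.1333; V=0.000000+0.400000+0.133333=0.5333
k=2 src: inc=0.133333, refl=0.133333·0.200000=0.0267; V=0.400000+0.133333+0.026667=0.5600
k=3 load: inc=0.026667, refl=0.026667·0.333333=0.0089; V=0.533333+0.026667+0.008889=0.5689
k=4 src: inc=0.008889, refl=0.008889·0.200000=0.0018; V=0.560000+0.008889+0.001778=0.5707
k=5 load: inc=0.001778, refl=0.001778·0.333333=0.0006; V=0.568889+0.001778+0.000593=0.5713

0 0 source 0.4000
1 5 load 0.5333
2 10 source 0.5600
3 15 load 0.5689
4 20 source 0.5707
5 25 load 0.5713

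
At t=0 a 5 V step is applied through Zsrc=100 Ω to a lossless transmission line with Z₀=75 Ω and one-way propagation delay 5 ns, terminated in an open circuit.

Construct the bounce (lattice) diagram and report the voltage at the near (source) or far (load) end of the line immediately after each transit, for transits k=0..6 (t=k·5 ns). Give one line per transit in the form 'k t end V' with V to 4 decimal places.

0 0 source 2.1429
1 5 load 4.2857
2 10 source 4.5918
3 15 load 4.8980
4 20 source 4.9417
5 25 load 4.9854
6 30 source 4.9917

Γ_L=1.000000, Γ_S=0.142857; launch V₁=5·75/175=2.142857
k=0 src: V=2.1429
k=1 load: inc=2.142857, refl=2.142857·1.000000=2.1429; V=0.000000+2.142857+2.142857=4.2857
k=2 src: inc=2.142857, refl=2.142857·0.142857=0.3061; V=2.142857+2.142857+0.306122=4.5918
k=3 load: inc=0.306122, refl=0.306122·1.000000=0.3061; V=4.285714+0.306122+0.306122=4.8980
k=4 src: inc=0.306122, refl=0.306122·0.142857=0.0437; V=4.591837+0.306122+0.043732=4.9417
k=5 load: inc=0.043732, refl=0.043732·1.000000=0.0437; V=4.897959+0.043732+0.043732=4.9854
k=6 src: inc=0.043732, refl=0.043732·0.142857=0.0062; V=4.941691+0.043732+0.006247=4.9917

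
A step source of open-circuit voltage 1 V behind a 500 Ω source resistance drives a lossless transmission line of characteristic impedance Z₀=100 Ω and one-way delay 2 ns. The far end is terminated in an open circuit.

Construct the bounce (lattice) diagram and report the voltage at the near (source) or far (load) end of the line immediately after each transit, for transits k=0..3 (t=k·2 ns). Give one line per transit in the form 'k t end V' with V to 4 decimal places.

Γ_L=1.000000, Γ_S=0.666667; launch V₁=1·100/600=0.166667
k=0 src: V=0.1667
k=1 load: inc=0.166667, refl=0.166667·1.000000=0.1667; V=0.000000+0.166667+0.166667=0.3333
k=2 src: inc=0.166667, refl=0.166667·0.666667=0.1111; V=0.166667+0.166667+0.111111=0.4444
k=3 load: inc=0.111111, refl=0.111111·1.000000=0.1111; V=0.333333+0.111111+0.111111=0.5556

0 0 source 0.1667
1 2 load 0.3333
2 4 source 0.4444
3 6 load 0.5556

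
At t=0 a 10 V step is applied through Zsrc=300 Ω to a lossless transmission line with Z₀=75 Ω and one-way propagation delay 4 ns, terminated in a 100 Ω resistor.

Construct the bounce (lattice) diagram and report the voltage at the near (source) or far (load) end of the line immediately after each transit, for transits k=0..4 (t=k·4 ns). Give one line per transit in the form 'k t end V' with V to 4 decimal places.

0 0 source 2.0000
1 4 load 2.2857
2 8 source 2.4571
3 12 load 2.4816
4 16 source 2.4963

Γ_L=0.142857, Γ_S=0.600000; launch V₁=10·75/375=2.000000
k=0 src: V=2.0000
k=1 load: inc=2.000000, refl=2.000000·0.142857=0.2857; V=0.000000+2.000000+0.285714=2.2857
k=2 src: inc=0.285714, refl=0.285714·0.600000=0.1714; V=2.000000+0.285714+0.171429=2.4571
k=3 load: inc=0.171429, refl=0.171429·0.142857=0.0245; V=2.285714+0.171429+0.024490=2.4816
k=4 src: inc=0.024490, refl=0.024490·0.600000=0.0147; V=2.457143+0.024490+0.014694=2.4963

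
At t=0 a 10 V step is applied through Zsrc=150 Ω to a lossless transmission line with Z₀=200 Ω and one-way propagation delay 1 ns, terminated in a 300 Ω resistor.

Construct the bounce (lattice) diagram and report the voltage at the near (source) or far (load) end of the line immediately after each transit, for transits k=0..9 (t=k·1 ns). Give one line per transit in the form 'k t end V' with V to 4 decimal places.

0 0 source 5.7143
1 1 load 6.8571
2 2 source 6.6939
3 3 load 6.6612
4 4 source 6.6659
5 5 load 6.6668
6 6 source 6.6667
7 7 load 6.6667
8 8 source 6.6667
9 9 load 6.6667

Γ_L=0.200000, Γ_S=-0.142857; launch V₁=10·200/350=5.714286
k=0 src: V=5.7143
k=1 load: inc=5.714286, refl=5.714286·0.200000=1.1429; V=0.000000+5.714286+1.142857=6.8571
k=2 src: inc=1.142857, refl=1.142857·-0.142857=-0.1633; V=5.714286+1.142857+-0.163265=6.6939
k=3 load: inc=-0.163265, refl=-0.163265·0.200000=-0.0327; V=6.857143+-0.163265+-0.032653=6.6612
k=4 src: inc=-0.032653, refl=-0.032653·-0.142857=0.0047; V=6.693878+-0.032653+0.004665=6.6659
k=5 load: inc=0.004665, refl=0.004665·0.200000=0.0009; V=6.661224+0.004665+0.000933=6.6668
k=6 src: inc=0.000933, refl=0.000933·-0.142857=-0.0001; V=6.665889+0.000933+-0.000133=6.6667
k=7 load: inc=-0.000133, refl=-0.000133·0.200000=-0.0000; V=6.666822+-0.000133+-0.000027=6.6667
k=8 src: inc=-0.000027, refl=-0.000027·-0.142857=0.0000; V=6.666689+-0.000027+0.000004=6.6667
k=9 load: inc=0.000004, refl=0.000004·0.200000=0.0000; V=6.666662+0.000004+0.000001=6.6667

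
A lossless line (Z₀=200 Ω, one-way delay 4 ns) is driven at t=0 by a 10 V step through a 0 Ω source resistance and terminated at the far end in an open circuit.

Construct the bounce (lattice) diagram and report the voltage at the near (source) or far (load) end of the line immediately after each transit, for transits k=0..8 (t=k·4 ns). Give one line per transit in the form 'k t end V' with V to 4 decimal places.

0 0 source 10.0000
1 4 load 20.0000
2 8 source 10.0000
3 12 load 0.0000
4 16 source 10.0000
5 20 load 20.0000
6 24 source 10.0000
7 28 load 0.0000
8 32 source 10.0000

Γ_L=1.000000, Γ_S=-1.000000; launch V₁=10·200/200=10.000000
k=0 src: V=10.0000
k=1 load: inc=10.000000, refl=10.000000·1.000000=10.0000; V=0.000000+10.000000+10.000000=20.0000
k=2 src: inc=10.000000, refl=10.000000·-1.000000=-10.0000; V=10.000000+10.000000+-10.000000=10.0000
k=3 load: inc=-10.000000, refl=-10.000000·1.000000=-10.0000; V=20.000000+-10.000000+-10.000000=0.0000
k=4 src: inc=-10.000000, refl=-10.000000·-1.000000=10.0000; V=10.000000+-10.000000+10.000000=10.0000
k=5 load: inc=10.000000, refl=10.000000·1.000000=10.0000; V=0.000000+10.000000+10.000000=20.0000
k=6 src: inc=10.000000, refl=10.000000·-1.000000=-10.0000; V=10.000000+10.000000+-10.000000=10.0000
k=7 load: inc=-10.000000, refl=-10.000000·1.000000=-10.0000; V=20.000000+-10.000000+-10.000000=0.0000
k=8 src: inc=-10.000000, refl=-10.000000·-1.000000=10.0000; V=10.000000+-10.000000+10.000000=10.0000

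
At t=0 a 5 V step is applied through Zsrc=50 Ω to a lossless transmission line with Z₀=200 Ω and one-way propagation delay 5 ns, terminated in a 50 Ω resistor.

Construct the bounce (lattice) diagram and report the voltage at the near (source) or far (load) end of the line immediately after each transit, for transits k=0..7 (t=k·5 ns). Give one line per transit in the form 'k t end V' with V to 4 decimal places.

Γ_L=-0.600000, Γ_S=-0.600000; launch V₁=5·200/250=4.000000
k=0 src: V=4.0000
k=1 load: inc=4.000000, refl=4.000000·-0.600000=-2.4000; V=0.000000+4.000000+-2.400000=1.6000
k=2 src: inc=-2.400000, refl=-2.400000·-0.600000=1.4400; V=4.000000+-2.400000+1.440000=3.0400
k=3 load: inc=1.440000, refl=1.440000·-0.600000=-0.8640; V=1.600000+1.440000+-0.864000=2.1760
k=4 src: inc=-0.864000, refl=-0.864000·-0.600000=0.5184; V=3.040000+-0.864000+0.518400=2.6944
k=5 load: inc=0.518400, refl=0.518400·-0.600000=-0.3110; V=2.176000+0.518400+-0.311040=2.3834
k=6 src: inc=-0.311040, refl=-0.311040·-0.600000=0.1866; V=2.694400+-0.311040+0.186624=2.5700
k=7 load: inc=0.186624, refl=0.186624·-0.600000=-0.1120; V=2.383360+0.186624+-0.111974=2.4580

0 0 source 4.0000
1 5 load 1.6000
2 10 source 3.0400
3 15 load 2.1760
4 20 source 2.6944
5 25 load 2.3834
6 30 source 2.5700
7 35 load 2.4580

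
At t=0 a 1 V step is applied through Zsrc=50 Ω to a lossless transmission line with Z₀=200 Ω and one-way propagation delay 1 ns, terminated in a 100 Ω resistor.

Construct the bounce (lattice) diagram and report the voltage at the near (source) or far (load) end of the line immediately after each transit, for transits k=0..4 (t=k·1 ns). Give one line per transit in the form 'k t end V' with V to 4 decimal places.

Γ_L=-0.333333, Γ_S=-0.600000; launch V₁=1·200/250=0.800000
k=0 src: V=0.8000
k=1 load: inc=0.800000, refl=0.800000·-0.333333=-0.2667; V=0.000000+0.800000+-0.266667=0.5333
k=2 src: inc=-0.266667, refl=-0.266667·-0.600000=0.1600; V=0.800000+-0.266667+0.160000=0.6933
k=3 load: inc=0.160000, refl=0.160000·-0.333333=-0.0533; V=0.533333+0.160000+-0.053333=0.6400
k=4 src: inc=-0.053333, refl=-0.053333·-0.600000=0.0320; V=0.693333+-0.053333+0.032000=0.6720

0 0 source 0.8000
1 1 load 0.5333
2 2 source 0.6933
3 3 load 0.6400
4 4 source 0.6720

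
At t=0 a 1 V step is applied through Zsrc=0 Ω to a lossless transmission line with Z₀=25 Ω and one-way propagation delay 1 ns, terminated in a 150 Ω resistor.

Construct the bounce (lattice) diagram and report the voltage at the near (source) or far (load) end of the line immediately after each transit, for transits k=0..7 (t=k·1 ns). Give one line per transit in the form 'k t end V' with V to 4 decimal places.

Γ_L=0.714286, Γ_S=-1.000000; launch V₁=1·25/25=1.000000
k=0 src: V=1.0000
k=1 load: inc=1.000000, refl=1.000000·0.714286=0.7143; V=0.000000+1.000000+0.714286=1.7143
k=2 src: inc=0.714286, refl=0.714286·-1.000000=-0.7143; V=1.000000+0.714286+-0.714286=1.0000
k=3 load: inc=-0.714286, refl=-0.714286·0.714286=-0.5102; V=1.714286+-0.714286+-0.510204=0.4898
k=4 src: inc=-0.510204, refl=-0.510204·-1.000000=0.5102; V=1.000000+-0.510204+0.510204=1.0000
k=5 load: inc=0.510204, refl=0.510204·0.714286=0.3644; V=0.489796+0.510204+0.364431=1.3644
k=6 src: inc=0.364431, refl=0.364431·-1.000000=-0.3644; V=1.000000+0.364431+-0.364431=1.0000
k=7 load: inc=-0.364431, refl=-0.364431·0.714286=-0.2603; V=1.364431+-0.364431+-0.260308=0.7397

0 0 source 1.0000
1 1 load 1.7143
2 2 source 1.0000
3 3 load 0.4898
4 4 source 1.0000
5 5 load 1.3644
6 6 source 1.0000
7 7 load 0.7397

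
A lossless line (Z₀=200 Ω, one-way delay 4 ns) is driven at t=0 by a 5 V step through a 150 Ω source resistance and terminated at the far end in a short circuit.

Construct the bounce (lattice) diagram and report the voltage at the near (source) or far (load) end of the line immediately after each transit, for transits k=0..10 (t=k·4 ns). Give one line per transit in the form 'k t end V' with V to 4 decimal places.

Γ_L=-1.000000, Γ_S=-0.142857; launch V₁=5·200/350=2.857143
k=0 src: V=2.8571
k=1 load: inc=2.857143, refl=2.857143·-1.000000=-2.8571; V=0.000000+2.857143+-2.857143=0.0000
k=2 src: inc=-2.857143, refl=-2.857143·-0.142857=0.4082; V=2.857143+-2.857143+0.408163=0.4082
k=3 load: inc=0.408163, refl=0.408163·-1.000000=-0.4082; V=0.000000+0.408163+-0.408163=0.0000
k=4 src: inc=-0.408163, refl=-0.408163·-0.142857=0.0583; V=0.408163+-0.408163+0.058309=0.0583
k=5 load: inc=0.058309, refl=0.058309·-1.000000=-0.0583; V=0.000000+0.058309+-0.058309=0.0000
k=6 src: inc=-0.058309, refl=-0.058309·-0.142857=0.0083; V=0.058309+-0.058309+0.008330=0.0083
k=7 load: inc=0.008330, refl=0.008330·-1.000000=-0.0083; V=0.000000+0.008330+-0.008330=0.0000
k=8 src: inc=-0.008330, refl=-0.008330·-0.142857=0.0012; V=0.008330+-0.008330+0.001190=0.0012
k=9 load: inc=0.001190, refl=0.001190·-1.000000=-0.0012; V=0.000000+0.001190+-0.001190=0.0000
k=10 src: inc=-0.001190, refl=-0.001190·-0.142857=0.0002; V=0.001190+-0.001190+0.000170=0.0002

0 0 source 2.8571
1 4 load 0.0000
2 8 source 0.4082
3 12 load 0.0000
4 16 source 0.0583
5 20 load 0.0000
6 24 source 0.0083
7 28 load 0.0000
8 32 source 0.0012
9 36 load 0.0000
10 40 source 0.0002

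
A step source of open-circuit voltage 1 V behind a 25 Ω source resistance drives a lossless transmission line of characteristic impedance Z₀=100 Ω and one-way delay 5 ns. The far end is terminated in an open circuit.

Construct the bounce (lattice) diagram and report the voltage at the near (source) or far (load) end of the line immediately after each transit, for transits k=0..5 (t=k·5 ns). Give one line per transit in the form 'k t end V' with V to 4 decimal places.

Γ_L=1.000000, Γ_S=-0.600000; launch V₁=1·100/125=0.800000
k=0 src: V=0.8000
k=1 load: inc=0.800000, refl=0.800000·1.000000=0.8000; V=0.000000+0.800000+0.800000=1.6000
k=2 src: inc=0.800000, refl=0.800000·-0.600000=-0.4800; V=0.800000+0.800000+-0.480000=1.1200
k=3 load: inc=-0.480000, refl=-0.480000·1.000000=-0.4800; V=1.600000+-0.480000+-0.480000=0.6400
k=4 src: inc=-0.480000, refl=-0.480000·-0.600000=0.2880; V=1.120000+-0.480000+0.288000=0.9280
k=5 load: inc=0.288000, refl=0.288000·1.000000=0.2880; V=0.640000+0.288000+0.288000=1.2160

0 0 source 0.8000
1 5 load 1.6000
2 10 source 1.1200
3 15 load 0.6400
4 20 source 0.9280
5 25 load 1.2160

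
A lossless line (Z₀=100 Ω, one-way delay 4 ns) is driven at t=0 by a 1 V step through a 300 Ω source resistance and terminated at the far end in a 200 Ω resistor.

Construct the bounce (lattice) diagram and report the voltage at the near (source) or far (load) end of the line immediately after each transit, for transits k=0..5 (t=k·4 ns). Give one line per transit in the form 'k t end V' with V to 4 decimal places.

Γ_L=0.333333, Γ_S=0.500000; launch V₁=1·100/400=0.250000
k=0 src: V=0.2500
k=1 load: inc=0.250000, refl=0.250000·0.333333=0.0833; V=0.000000+0.250000+0.083333=0.3333
k=2 src: inc=0.083333, refl=0.083333·0.500000=0.0417; V=0.250000+0.083333+0.041667=0.3750
k=3 load: inc=0.041667, refl=0.041667·0.333333=0.0139; V=0.333333+0.041667+0.013889=0.3889
k=4 src: inc=0.013889, refl=0.013889·0.500000=0.0069; V=0.375000+0.013889+0.006944=0.3958
k=5 load: inc=0.006944, refl=0.006944·0.333333=0.0023; V=0.388889+0.006944+0.002315=0.3981

0 0 source 0.2500
1 4 load 0.3333
2 8 source 0.3750
3 12 load 0.3889
4 16 source 0.3958
5 20 load 0.3981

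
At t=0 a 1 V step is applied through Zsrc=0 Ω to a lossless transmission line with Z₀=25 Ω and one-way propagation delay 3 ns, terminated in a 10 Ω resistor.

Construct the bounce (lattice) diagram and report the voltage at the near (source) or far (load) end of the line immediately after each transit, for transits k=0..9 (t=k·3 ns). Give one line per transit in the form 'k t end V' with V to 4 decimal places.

0 0 source 1.0000
1 3 load 0.5714
2 6 source 1.0000
3 9 load 0.8163
4 12 source 1.0000
5 15 load 0.9213
6 18 source 1.0000
7 21 load 0.9663
8 24 source 1.0000
9 27 load 0.9855

Γ_L=-0.428571, Γ_S=-1.000000; launch V₁=1·25/25=1.000000
k=0 src: V=1.0000
k=1 load: inc=1.000000, refl=1.000000·-0.428571=-0.4286; V=0.000000+1.000000+-0.428571=0.5714
k=2 src: inc=-0.428571, refl=-0.428571·-1.000000=0.4286; V=1.000000+-0.428571+0.428571=1.0000
k=3 load: inc=0.428571, refl=0.428571·-0.428571=-0.1837; V=0.571429+0.428571+-0.183673=0.8163
k=4 src: inc=-0.183673, refl=-0.183673·-1.000000=0.1837; V=1.000000+-0.183673+0.183673=1.0000
k=5 load: inc=0.183673, refl=0.183673·-0.428571=-0.0787; V=0.816327+0.183673+-0.078717=0.9213
k=6 src: inc=-0.078717, refl=-0.078717·-1.000000=0.0787; V=1.000000+-0.078717+0.078717=1.0000
k=7 load: inc=0.078717, refl=0.078717·-0.428571=-0.0337; V=0.921283+0.078717+-0.033736=0.9663
k=8 src: inc=-0.033736, refl=-0.033736·-1.000000=0.0337; V=1.000000+-0.033736+0.033736=1.0000
k=9 load: inc=0.033736, refl=0.033736·-0.428571=-0.0145; V=0.966264+0.033736+-0.014458=0.9855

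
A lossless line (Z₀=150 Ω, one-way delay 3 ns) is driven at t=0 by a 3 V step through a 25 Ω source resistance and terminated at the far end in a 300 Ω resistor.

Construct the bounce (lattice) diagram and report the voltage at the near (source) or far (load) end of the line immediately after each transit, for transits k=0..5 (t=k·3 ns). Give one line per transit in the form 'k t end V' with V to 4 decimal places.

Γ_L=0.333333, Γ_S=-0.714286; launch V₁=3·150/175=2.571429
k=0 src: V=2.5714
k=1 load: inc=2.571429, refl=2.571429·0.333333=0.8571; V=0.000000+2.571429+0.857143=3.4286
k=2 src: inc=0.857143, refl=0.857143·-0.714286=-0.6122; V=2.571429+0.857143+-0.612245=2.8163
k=3 load: inc=-0.612245, refl=-0.612245·0.333333=-0.2041; V=3.428571+-0.612245+-0.204082=2.6122
k=4 src: inc=-0.204082, refl=-0.204082·-0.714286=0.1458; V=2.816327+-0.204082+0.145773=2.7580
k=5 load: inc=0.145773, refl=0.145773·0.333333=0.0486; V=2.612245+0.145773+0.048591=2.8066

0 0 source 2.5714
1 3 load 3.4286
2 6 source 2.8163
3 9 load 2.6122
4 12 source 2.7580
5 15 load 2.8066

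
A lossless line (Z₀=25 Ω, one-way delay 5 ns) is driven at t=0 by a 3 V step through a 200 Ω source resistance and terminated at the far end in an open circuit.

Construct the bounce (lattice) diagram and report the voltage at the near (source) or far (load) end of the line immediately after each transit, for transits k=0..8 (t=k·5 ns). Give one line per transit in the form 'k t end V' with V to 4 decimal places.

Γ_L=1.000000, Γ_S=0.777778; launch V₁=3·25/225=0.333333
k=0 src: V=0.3333
k=1 load: inc=0.333333, refl=0.333333·1.000000=0.3333; V=0.000000+0.333333+0.333333=0.6667
k=2 src: inc=0.333333, refl=0.333333·0.777778=0.2593; V=0.333333+0.333333+0.259259=0.9259
k=3 load: inc=0.259259, refl=0.259259·1.000000=0.2593; V=0.666667+0.259259+0.259259=1.1852
k=4 src: inc=0.259259, refl=0.259259·0.777778=0.2016; V=0.925926+0.259259+0.201646=1.3868
k=5 load: inc=0.201646, refl=0.201646·1.000000=0.2016; V=1.185185+0.201646+0.201646=1.5885
k=6 src: inc=0.201646, refl=0.201646·0.777778=0.1568; V=1.386831+0.201646+0.156836=1.7453
k=7 load: inc=0.156836, refl=0.156836·1.000000=0.1568; V=1.588477+0.156836+0.156836=1.9021
k=8 src: inc=0.156836, refl=0.156836·0.777778=0.1220; V=1.745313+0.156836+0.121983=2.0241

0 0 source 0.3333
1 5 load 0.6667
2 10 source 0.9259
3 15 load 1.1852
4 20 source 1.3868
5 25 load 1.5885
6 30 source 1.7453
7 35 load 1.9021
8 40 source 2.0241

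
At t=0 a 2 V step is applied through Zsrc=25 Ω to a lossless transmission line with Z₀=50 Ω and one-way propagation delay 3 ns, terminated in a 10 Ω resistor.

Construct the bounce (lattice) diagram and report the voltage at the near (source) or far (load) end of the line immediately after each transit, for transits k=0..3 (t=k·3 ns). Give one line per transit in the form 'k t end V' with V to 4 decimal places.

0 0 source 1.3333
1 3 load 0.4444
2 6 source 0.7407
3 9 load 0.5432

Γ_L=-0.666667, Γ_S=-0.333333; launch V₁=2·50/75=1.333333
k=0 src: V=1.3333
k=1 load: inc=1.333333, refl=1.333333·-0.666667=-0.8889; V=0.000000+1.333333+-0.888889=0.4444
k=2 src: inc=-0.888889, refl=-0.888889·-0.333333=0.2963; V=1.333333+-0.888889+0.296296=0.7407
k=3 load: inc=0.296296, refl=0.296296·-0.666667=-0.1975; V=0.444444+0.296296+-0.197531=0.5432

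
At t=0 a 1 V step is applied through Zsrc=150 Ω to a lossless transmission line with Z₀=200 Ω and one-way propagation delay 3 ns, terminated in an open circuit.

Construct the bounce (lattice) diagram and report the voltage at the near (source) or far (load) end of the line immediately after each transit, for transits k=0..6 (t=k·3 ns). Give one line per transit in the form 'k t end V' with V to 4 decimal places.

0 0 source 0.5714
1 3 load 1.1429
2 6 source 1.0612
3 9 load 0.9796
4 12 source 0.9913
5 15 load 1.0029
6 18 source 1.0012

Γ_L=1.000000, Γ_S=-0.142857; launch V₁=1·200/350=0.571429
k=0 src: V=0.5714
k=1 load: inc=0.571429, refl=0.571429·1.000000=0.5714; V=0.000000+0.571429+0.571429=1.1429
k=2 src: inc=0.571429, refl=0.571429·-0.142857=-0.0816; V=0.571429+0.571429+-0.081633=1.0612
k=3 load: inc=-0.081633, refl=-0.081633·1.000000=-0.0816; V=1.142857+-0.081633+-0.081633=0.9796
k=4 src: inc=-0.081633, refl=-0.081633·-0.142857=0.0117; V=1.061224+-0.081633+0.011662=0.9913
k=5 load: inc=0.011662, refl=0.011662·1.000000=0.0117; V=0.979592+0.011662+0.011662=1.0029
k=6 src: inc=0.011662, refl=0.011662·-0.142857=-0.0017; V=0.991254+0.011662+-0.001666=1.0012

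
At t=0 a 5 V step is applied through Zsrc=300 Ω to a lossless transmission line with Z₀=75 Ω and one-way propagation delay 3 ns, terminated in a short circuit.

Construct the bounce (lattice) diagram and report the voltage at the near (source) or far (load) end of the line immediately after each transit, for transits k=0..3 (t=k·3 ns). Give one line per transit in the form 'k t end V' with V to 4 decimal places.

0 0 source 1.0000
1 3 load 0.0000
2 6 source -0.6000
3 9 load 0.0000

Γ_L=-1.000000, Γ_S=0.600000; launch V₁=5·75/375=1.000000
k=0 src: V=1.0000
k=1 load: inc=1.000000, refl=1.000000·-1.000000=-1.0000; V=0.000000+1.000000+-1.000000=0.0000
k=2 src: inc=-1.000000, refl=-1.000000·0.600000=-0.6000; V=1.000000+-1.000000+-0.600000=-0.6000
k=3 load: inc=-0.600000, refl=-0.600000·-1.000000=0.6000; V=0.000000+-0.600000+0.600000=0.0000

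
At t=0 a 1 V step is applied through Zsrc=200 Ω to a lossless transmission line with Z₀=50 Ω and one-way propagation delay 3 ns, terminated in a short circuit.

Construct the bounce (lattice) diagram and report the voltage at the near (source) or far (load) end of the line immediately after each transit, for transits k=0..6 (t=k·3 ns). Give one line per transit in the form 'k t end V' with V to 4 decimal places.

Γ_L=-1.000000, Γ_S=0.600000; launch V₁=1·50/250=0.200000
k=0 src: V=0.2000
k=1 load: inc=0.200000, refl=0.200000·-1.000000=-0.2000; V=0.000000+0.200000+-0.200000=0.0000
k=2 src: inc=-0.200000, refl=-0.200000·0.600000=-0.1200; V=0.200000+-0.200000+-0.120000=-0.1200
k=3 load: inc=-0.120000, refl=-0.120000·-1.000000=0.1200; V=0.000000+-0.120000+0.120000=0.0000
k=4 src: inc=0.120000, refl=0.120000·0.600000=0.0720; V=-0.120000+0.120000+0.072000=0.0720
k=5 load: inc=0.072000, refl=0.072000·-1.000000=-0.0720; V=0.000000+0.072000+-0.072000=0.0000
k=6 src: inc=-0.072000, refl=-0.072000·0.600000=-0.0432; V=0.072000+-0.072000+-0.043200=-0.0432

0 0 source 0.2000
1 3 load 0.0000
2 6 source -0.1200
3 9 load 0.0000
4 12 source 0.0720
5 15 load 0.0000
6 18 source -0.0432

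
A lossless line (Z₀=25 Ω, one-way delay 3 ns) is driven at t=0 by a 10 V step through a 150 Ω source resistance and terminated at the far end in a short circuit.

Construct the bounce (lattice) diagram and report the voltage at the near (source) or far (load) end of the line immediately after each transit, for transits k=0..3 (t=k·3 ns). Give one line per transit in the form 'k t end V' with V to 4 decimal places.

Γ_L=-1.000000, Γ_S=0.714286; launch V₁=10·25/175=1.428571
k=0 src: V=1.4286
k=1 load: inc=1.428571, refl=1.428571·-1.000000=-1.4286; V=0.000000+1.428571+-1.428571=0.0000
k=2 src: inc=-1.428571, refl=-1.428571·0.714286=-1.0204; V=1.428571+-1.428571+-1.020408=-1.0204
k=3 load: inc=-1.020408, refl=-1.020408·-1.000000=1.0204; V=0.000000+-1.020408+1.020408=0.0000

0 0 source 1.4286
1 3 load 0.0000
2 6 source -1.0204
3 9 load 0.0000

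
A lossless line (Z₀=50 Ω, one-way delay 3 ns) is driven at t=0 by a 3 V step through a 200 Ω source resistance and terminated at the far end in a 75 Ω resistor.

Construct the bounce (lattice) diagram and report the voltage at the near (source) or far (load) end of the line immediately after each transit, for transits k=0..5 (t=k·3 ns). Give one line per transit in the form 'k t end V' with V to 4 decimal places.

Γ_L=0.200000, Γ_S=0.600000; launch V₁=3·50/250=0.600000
k=0 src: V=0.6000
k=1 load: inc=0.600000, refl=0.600000·0.200000=0.1200; V=0.000000+0.600000+0.120000=0.7200
k=2 src: inc=0.120000, refl=0.120000·0.600000=0.0720; V=0.600000+0.120000+0.072000=0.7920
k=3 load: inc=0.072000, refl=0.072000·0.200000=0.0144; V=0.720000+0.072000+0.014400=0.8064
k=4 src: inc=0.014400, refl=0.014400·0.600000=0.0086; V=0.792000+0.014400+0.008640=0.8150
k=5 load: inc=0.008640, refl=0.008640·0.200000=0.0017; V=0.806400+0.008640+0.001728=0.8168

0 0 source 0.6000
1 3 load 0.7200
2 6 source 0.7920
3 9 load 0.8064
4 12 source 0.8150
5 15 load 0.8168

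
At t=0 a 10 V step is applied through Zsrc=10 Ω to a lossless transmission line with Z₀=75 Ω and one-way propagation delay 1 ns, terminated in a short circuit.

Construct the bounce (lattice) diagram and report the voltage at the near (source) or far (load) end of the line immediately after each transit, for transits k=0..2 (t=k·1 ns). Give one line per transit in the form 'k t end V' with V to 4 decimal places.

0 0 source 8.8235
1 1 load 0.0000
2 2 source 6.7474

Γ_L=-1.000000, Γ_S=-0.764706; launch V₁=10·75/85=8.823529
k=0 src: V=8.8235
k=1 load: inc=8.823529, refl=8.823529·-1.000000=-8.8235; V=0.000000+8.823529+-8.823529=0.0000
k=2 src: inc=-8.823529, refl=-8.823529·-0.764706=6.7474; V=8.823529+-8.823529+6.747405=6.7474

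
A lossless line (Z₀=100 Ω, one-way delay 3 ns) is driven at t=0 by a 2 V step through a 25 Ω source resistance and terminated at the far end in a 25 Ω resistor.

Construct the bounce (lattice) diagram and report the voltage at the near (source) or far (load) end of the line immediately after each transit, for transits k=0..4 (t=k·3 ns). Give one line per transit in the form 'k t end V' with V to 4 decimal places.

0 0 source 1.6000
1 3 load 0.6400
2 6 source 1.2160
3 9 load 0.8704
4 12 source 1.0778

Γ_L=-0.600000, Γ_S=-0.600000; launch V₁=2·100/125=1.600000
k=0 src: V=1.6000
k=1 load: inc=1.600000, refl=1.600000·-0.600000=-0.9600; V=0.000000+1.600000+-0.960000=0.6400
k=2 src: inc=-0.960000, refl=-0.960000·-0.600000=0.5760; V=1.600000+-0.960000+0.576000=1.2160
k=3 load: inc=0.576000, refl=0.576000·-0.600000=-0.3456; V=0.640000+0.576000+-0.345600=0.8704
k=4 src: inc=-0.345600, refl=-0.345600·-0.600000=0.2074; V=1.216000+-0.345600+0.207360=1.0778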